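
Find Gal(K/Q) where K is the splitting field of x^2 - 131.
Gal(K/Q) = Z/2Z (cyclic of order 2)

x^2 - 131 is irreducible over Q since 131 is not a rational square. The splitting field Q(sqrt(131)) has degree 2 over Q, and its unique nontrivial automorphism is sqrt(131) ↦ -sqrt(131). Hence Gal(Q(sqrt(131))/Q) = Z/2Z.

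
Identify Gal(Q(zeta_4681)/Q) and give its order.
|Gal(Q(zeta_4681)/Q)| = phi(4681) = 4500; group ≅ (Z/4681Z)^* ≅ Z/30Z × Z/150Z

The n-th cyclotomic polynomial Φ_4681(x) is the minimal polynomial of zeta_4681 over Q and has degree phi(4681) = 4500. So Q(zeta_4681) is a degree-4500 Galois extension with Galois group (Z/4681Z)^*. By CRT, (Z/4681Z)^* ≅ (Z/31Z)^* × (Z/151Z)^*. Each prime-power unit group is (Z/31Z)^* ≅ Z/30Z; (Z/151Z)^* ≅ Z/150Z. Hence Gal(Q(zeta_4681)/Q) ≅ Z/30Z × Z/150Z.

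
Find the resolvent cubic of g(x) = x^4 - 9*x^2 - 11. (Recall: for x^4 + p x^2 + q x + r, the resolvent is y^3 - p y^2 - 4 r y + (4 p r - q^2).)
h(y) = y^3 + 9*y^2 + 44*y + 396

Identify coefficients: p = -9, q = 0, r = -11.
Plug into h(y) = y^3 - p y^2 - 4 r y + (4 p r - q^2):
  h(y) = y^3 - (-9) y^2 - 4*(-11) y + (4*(-9)*(-11) - (0)^2)
       = y^3 + (9) y^2 + (44) y + (396).
Simplifying: h(y) = y^3 + 9*y^2 + 44*y + 396.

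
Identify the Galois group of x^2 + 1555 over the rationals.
Gal(K/Q) = Z/2Z (cyclic of order 2)

x^2 + 1555 is irreducible over Q since -1555 is not a rational square. The splitting field Q(sqrt(-1555)) has degree 2 over Q, and its unique nontrivial automorphism is sqrt(-1555) ↦ -sqrt(-1555). Hence Gal(Q(sqrt(-1555))/Q) = Z/2Z.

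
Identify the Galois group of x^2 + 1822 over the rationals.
Gal(K/Q) = Z/2Z (cyclic of order 2)

x^2 + 1822 is irreducible over Q since -1822 is not a rational square. The splitting field Q(sqrt(-1822)) has degree 2 over Q, and its unique nontrivial automorphism is sqrt(-1822) ↦ -sqrt(-1822). Hence Gal(Q(sqrt(-1822))/Q) = Z/2Z.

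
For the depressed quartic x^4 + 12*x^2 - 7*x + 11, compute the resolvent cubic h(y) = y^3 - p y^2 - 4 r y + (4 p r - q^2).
h(y) = y^3 - 12*y^2 - 44*y + 479

Identify coefficients: p = 12, q = -7, r = 11.
Plug into h(y) = y^3 - p y^2 - 4 r y + (4 p r - q^2):
  h(y) = y^3 - (12) y^2 - 4*(11) y + (4*(12)*(11) - (-7)^2)
       = y^3 + (-12) y^2 + (-44) y + (479).
Simplifying: h(y) = y^3 - 12*y^2 - 44*y + 479.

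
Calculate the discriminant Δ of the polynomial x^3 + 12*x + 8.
Δ = -8640

For a depressed cubic x^3 + p x + q the discriminant is Δ = -4 p^3 - 27 q^2 = -4*(12)^3 - 27*(8)^2 = -6912 - 1728 = -8640.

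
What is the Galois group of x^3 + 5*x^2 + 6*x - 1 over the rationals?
Gal(K/Q) = S_3 (symmetric group of order 6)

Compute the discriminant of x^3 + (5)*x^2 + (6)*x + (-1): Δ = -31. Since Δ is not a rational square, the Galois group is not contained in A_3; it must be the full S_3 (irreducibility of the cubic rules out anything smaller).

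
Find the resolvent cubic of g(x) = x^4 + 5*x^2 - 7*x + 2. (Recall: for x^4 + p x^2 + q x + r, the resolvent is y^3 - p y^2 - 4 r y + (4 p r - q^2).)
h(y) = y^3 - 5*y^2 - 8*y - 9

Identify coefficients: p = 5, q = -7, r = 2.
Plug into h(y) = y^3 - p y^2 - 4 r y + (4 p r - q^2):
  h(y) = y^3 - (5) y^2 - 4*(2) y + (4*(5)*(2) - (-7)^2)
       = y^3 + (-5) y^2 + (-8) y + (-9).
Simplifying: h(y) = y^3 - 5*y^2 - 8*y - 9.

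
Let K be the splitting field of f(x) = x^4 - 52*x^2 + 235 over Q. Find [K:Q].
[K:Q] = 4

f factors as (x^2 - 47)(x^2 - 5); the splitting field is K = Q(sqrt(47), sqrt(5)). Since 47, 5, and 235 are all non-squares in Q, the three subfields Q(sqrt(47)), Q(sqrt(5)), Q(sqrt(235)) are distinct degree-2 extensions, so [K:Q] = 4 (Klein four Galois group).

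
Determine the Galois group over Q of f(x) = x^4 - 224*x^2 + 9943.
Gal(K/Q) = V_4 (Klein four-group, Z/2Z × Z/2Z)

f factors as (x^2 - 163)(x^2 - 61), so the splitting field is K = Q(sqrt(163), sqrt(61)). The elements 163, 61, 9943 are all non-squares in Q, so sqrt(163) and sqrt(61) generate independent quadratic extensions. Thus [K:Q] = 4 and Gal(K/Q) is generated by the two order-2 automorphisms sqrt(163) ↦ -sqrt(163) and sqrt(61) ↦ -sqrt(61), giving V_4.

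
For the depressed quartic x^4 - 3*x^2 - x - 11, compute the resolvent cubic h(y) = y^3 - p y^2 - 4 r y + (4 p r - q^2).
h(y) = y^3 + 3*y^2 + 44*y + 131

Identify coefficients: p = -3, q = -1, r = -11.
Plug into h(y) = y^3 - p y^2 - 4 r y + (4 p r - q^2):
  h(y) = y^3 - (-3) y^2 - 4*(-11) y + (4*(-3)*(-11) - (-1)^2)
       = y^3 + (3) y^2 + (44) y + (131).
Simplifying: h(y) = y^3 + 3*y^2 + 44*y + 131.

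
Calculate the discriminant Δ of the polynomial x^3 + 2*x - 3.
Δ = -275

For x^3 + a x^2 + b x + c the discriminant is Δ = 18 a b c - 4 a^3 c + a^2 b^2 - 4 b^3 - 27 c^2.
Plug a = 0, b = 2, c = -3:
  18*(0)*(2)*(-3) - 4*(0)^3*(-3) + (0)^2*(2)^2 - 4*(2)^3 - 27*(-3)^2
  = 0 + (0) + 0 + (-32) + (-243)
  = -275.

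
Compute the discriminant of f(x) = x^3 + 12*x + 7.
Δ = -8235

For a depressed cubic x^3 + p x + q the discriminant is Δ = -4 p^3 - 27 q^2 = -4*(12)^3 - 27*(7)^2 = -6912 - 1323 = -8235.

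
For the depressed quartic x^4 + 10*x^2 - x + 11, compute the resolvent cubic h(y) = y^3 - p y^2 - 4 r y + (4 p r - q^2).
h(y) = y^3 - 10*y^2 - 44*y + 439

Identify coefficients: p = 10, q = -1, r = 11.
Plug into h(y) = y^3 - p y^2 - 4 r y + (4 p r - q^2):
  h(y) = y^3 - (10) y^2 - 4*(11) y + (4*(10)*(11) - (-1)^2)
       = y^3 + (-10) y^2 + (-44) y + (439).
Simplifying: h(y) = y^3 - 10*y^2 - 44*y + 439.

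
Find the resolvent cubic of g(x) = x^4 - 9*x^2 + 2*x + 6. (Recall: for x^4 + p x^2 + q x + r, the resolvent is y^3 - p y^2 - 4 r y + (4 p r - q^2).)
h(y) = y^3 + 9*y^2 - 24*y - 220

Identify coefficients: p = -9, q = 2, r = 6.
Plug into h(y) = y^3 - p y^2 - 4 r y + (4 p r - q^2):
  h(y) = y^3 - (-9) y^2 - 4*(6) y + (4*(-9)*(6) - (2)^2)
       = y^3 + (9) y^2 + (-24) y + (-220).
Simplifying: h(y) = y^3 + 9*y^2 - 24*y - 220.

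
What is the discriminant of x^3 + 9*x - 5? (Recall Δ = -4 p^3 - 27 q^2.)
Δ = -3591

For a depressed cubic x^3 + p x + q the discriminant is Δ = -4 p^3 - 27 q^2 = -4*(9)^3 - 27*(-5)^2 = -2916 - 675 = -3591.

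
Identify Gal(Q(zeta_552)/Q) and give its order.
|Gal(Q(zeta_552)/Q)| = phi(552) = 176; group ≅ (Z/552Z)^* ≅ Z/2Z × Z/2Z × Z/2Z × Z/22Z

The n-th cyclotomic polynomial Φ_552(x) is the minimal polynomial of zeta_552 over Q and has degree phi(552) = 176. So Q(zeta_552) is a degree-176 Galois extension with Galois group (Z/552Z)^*. By CRT, (Z/552Z)^* ≅ (Z/8Z)^* × (Z/3Z)^* × (Z/23Z)^*. Each prime-power unit group is (Z/8Z)^* ≅ Z/2Z × Z/2Z; (Z/3Z)^* ≅ Z/2Z; (Z/23Z)^* ≅ Z/22Z. Hence Gal(Q(zeta_552)/Q) ≅ Z/2Z × Z/2Z × Z/2Z × Z/22Z.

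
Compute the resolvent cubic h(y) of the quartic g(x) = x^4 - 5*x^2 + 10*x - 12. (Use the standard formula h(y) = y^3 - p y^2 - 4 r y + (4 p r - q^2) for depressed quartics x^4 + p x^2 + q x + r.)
h(y) = y^3 + 5*y^2 + 48*y + 140

Identify coefficients: p = -5, q = 10, r = -12.
Plug into h(y) = y^3 - p y^2 - 4 r y + (4 p r - q^2):
  h(y) = y^3 - (-5) y^2 - 4*(-12) y + (4*(-5)*(-12) - (10)^2)
       = y^3 + (5) y^2 + (48) y + (140).
Simplifying: h(y) = y^3 + 5*y^2 + 48*y + 140.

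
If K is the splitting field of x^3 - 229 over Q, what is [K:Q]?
[K:Q] = 6

x^3 - 229 has one real root r = 229^(1/3) and two complex roots r*zeta_3, r*zeta_3^2 where zeta_3 = e^(2*pi*i/3). The splitting field is Q(r, zeta_3). [Q(r):Q] = 3 and [Q(zeta_3):Q] = 2 with gcd = 1, so [Q(r, zeta_3):Q] = 3 * 2 = 6.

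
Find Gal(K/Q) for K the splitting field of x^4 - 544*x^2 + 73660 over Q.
Gal(K/Q) = V_4 (Klein four-group, Z/2Z × Z/2Z)

f factors as (x^2 - 254)(x^2 - 290), so the splitting field is K = Q(sqrt(254), sqrt(290)). The elements 254, 290, 73660 are all non-squares in Q, so sqrt(254) and sqrt(290) generate independent quadratic extensions. Thus [K:Q] = 4 and Gal(K/Q) is generated by the two order-2 automorphisms sqrt(254) ↦ -sqrt(254) and sqrt(290) ↦ -sqrt(290), giving V_4.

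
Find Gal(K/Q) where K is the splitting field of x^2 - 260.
Gal(K/Q) = Z/2Z (cyclic of order 2)

x^2 - 260 is irreducible over Q since 260 is not a rational square. The splitting field Q(sqrt(260)) has degree 2 over Q, and its unique nontrivial automorphism is sqrt(260) ↦ -sqrt(260). Hence Gal(Q(sqrt(260))/Q) = Z/2Z.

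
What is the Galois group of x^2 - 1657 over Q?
Gal(K/Q) = Z/2Z (cyclic of order 2)

x^2 - 1657 is irreducible over Q since 1657 is not a rational square. The splitting field Q(sqrt(1657)) has degree 2 over Q, and its unique nontrivial automorphism is sqrt(1657) ↦ -sqrt(1657). Hence Gal(Q(sqrt(1657))/Q) = Z/2Z.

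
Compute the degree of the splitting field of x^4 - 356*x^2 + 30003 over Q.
[K:Q] = 4

f factors as (x^2 - 137)(x^2 - 219); the splitting field is K = Q(sqrt(137), sqrt(219)). Since 137, 219, and 30003 are all non-squares in Q, the three subfields Q(sqrt(137)), Q(sqrt(219)), Q(sqrt(30003)) are distinct degree-2 extensions, so [K:Q] = 4 (Klein four Galois group).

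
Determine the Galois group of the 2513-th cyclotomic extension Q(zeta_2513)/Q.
|Gal(Q(zeta_2513)/Q)| = phi(2513) = 2148; group ≅ (Z/2513Z)^* ≅ Z/6Z × Z/358Z

The n-th cyclotomic polynomial Φ_2513(x) is the minimal polynomial of zeta_2513 over Q and has degree phi(2513) = 2148. So Q(zeta_2513) is a degree-2148 Galois extension with Galois group (Z/2513Z)^*. By CRT, (Z/2513Z)^* ≅ (Z/7Z)^* × (Z/359Z)^*. Each prime-power unit group is (Z/7Z)^* ≅ Z/6Z; (Z/359Z)^* ≅ Z/358Z. Hence Gal(Q(zeta_2513)/Q) ≅ Z/6Z × Z/358Z.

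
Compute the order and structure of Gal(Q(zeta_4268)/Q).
|Gal(Q(zeta_4268)/Q)| = phi(4268) = 1920; group ≅ (Z/4268Z)^* ≅ Z/2Z × Z/10Z × Z/96Z

The n-th cyclotomic polynomial Φ_4268(x) is the minimal polynomial of zeta_4268 over Q and has degree phi(4268) = 1920. So Q(zeta_4268) is a degree-1920 Galois extension with Galois group (Z/4268Z)^*. By CRT, (Z/4268Z)^* ≅ (Z/4Z)^* × (Z/11Z)^* × (Z/97Z)^*. Each prime-power unit group is (Z/4Z)^* ≅ Z/2Z; (Z/11Z)^* ≅ Z/10Z; (Z/97Z)^* ≅ Z/96Z. Hence Gal(Q(zeta_4268)/Q) ≅ Z/2Z × Z/10Z × Z/96Z.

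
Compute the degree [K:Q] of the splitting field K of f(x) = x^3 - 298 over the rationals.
[K:Q] = 6

x^3 - 298 has one real root r = 298^(1/3) and two complex roots r*zeta_3, r*zeta_3^2 where zeta_3 = e^(2*pi*i/3). The splitting field is Q(r, zeta_3). [Q(r):Q] = 3 and [Q(zeta_3):Q] = 2 with gcd = 1, so [Q(r, zeta_3):Q] = 3 * 2 = 6.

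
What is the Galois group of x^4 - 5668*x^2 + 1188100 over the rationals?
Gal(K/Q) = Z/2Z (cyclic of order 2)

f factors as (x^2 - 5450)(x^2 - 218), so the splitting field is K = Q(sqrt(5450), sqrt(218)). The squarefree part of 5450 is 218 and the squarefree part of 218 is also 218, so sqrt(5450) and sqrt(218) are both rational multiples of sqrt(218). Hence Q(sqrt(5450)) = Q(sqrt(218)) = Q(sqrt(218)), and the splitting field collapses to a single degree-2 extension with Galois group Z/2Z.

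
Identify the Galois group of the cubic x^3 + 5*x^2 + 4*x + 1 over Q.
Gal(K/Q) = S_3 (symmetric group of order 6)

Compute the discriminant of x^3 + (5)*x^2 + (4)*x + (1): Δ = -23. Since Δ is not a rational square, the Galois group is not contained in A_3; it must be the full S_3 (irreducibility of the cubic rules out anything smaller).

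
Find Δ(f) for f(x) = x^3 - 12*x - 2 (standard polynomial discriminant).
Δ = 6804

For a depressed cubic x^3 + p x + q the discriminant is Δ = -4 p^3 - 27 q^2 = -4*(-12)^3 - 27*(-2)^2 = 6912 - 108 = 6804.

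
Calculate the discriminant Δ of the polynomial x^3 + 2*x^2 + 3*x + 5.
Δ = -367

For x^3 + a x^2 + b x + c the discriminant is Δ = 18 a b c - 4 a^3 c + a^2 b^2 - 4 b^3 - 27 c^2.
Plug a = 2, b = 3, c = 5:
  18*(2)*(3)*(5) - 4*(2)^3*(5) + (2)^2*(3)^2 - 4*(3)^3 - 27*(5)^2
  = 540 + (-160) + 36 + (-108) + (-675)
  = -367.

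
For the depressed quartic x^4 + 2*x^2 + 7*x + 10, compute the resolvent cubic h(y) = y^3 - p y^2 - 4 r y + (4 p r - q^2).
h(y) = y^3 - 2*y^2 - 40*y + 31

Identify coefficients: p = 2, q = 7, r = 10.
Plug into h(y) = y^3 - p y^2 - 4 r y + (4 p r - q^2):
  h(y) = y^3 - (2) y^2 - 4*(10) y + (4*(2)*(10) - (7)^2)
       = y^3 + (-2) y^2 + (-40) y + (31).
Simplifying: h(y) = y^3 - 2*y^2 - 40*y + 31.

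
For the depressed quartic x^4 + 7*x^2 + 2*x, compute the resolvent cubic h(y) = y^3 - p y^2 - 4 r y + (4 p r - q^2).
h(y) = y^3 - 7*y^2 - 4

Identify coefficients: p = 7, q = 2, r = 0.
Plug into h(y) = y^3 - p y^2 - 4 r y + (4 p r - q^2):
  h(y) = y^3 - (7) y^2 - 4*(0) y + (4*(7)*(0) - (2)^2)
       = y^3 + (-7) y^2 + (0) y + (-4).
Simplifying: h(y) = y^3 - 7*y^2 - 4.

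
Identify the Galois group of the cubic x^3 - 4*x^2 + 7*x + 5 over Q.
Gal(K/Q) = S_3 (symmetric group of order 6)

Compute the discriminant of x^3 + (-4)*x^2 + (7)*x + (5): Δ = -2503. Since Δ is not a rational square, the Galois group is not contained in A_3; it must be the full S_3 (irreducibility of the cubic rules out anything smaller).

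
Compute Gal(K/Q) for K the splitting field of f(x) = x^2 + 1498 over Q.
Gal(K/Q) = Z/2Z (cyclic of order 2)

x^2 + 1498 is irreducible over Q since -1498 is not a rational square. The splitting field Q(sqrt(-1498)) has degree 2 over Q, and its unique nontrivial automorphism is sqrt(-1498) ↦ -sqrt(-1498). Hence Gal(Q(sqrt(-1498))/Q) = Z/2Z.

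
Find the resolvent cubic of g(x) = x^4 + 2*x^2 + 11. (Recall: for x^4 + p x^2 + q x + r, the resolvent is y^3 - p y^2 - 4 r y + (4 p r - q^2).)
h(y) = y^3 - 2*y^2 - 44*y + 88

Identify coefficients: p = 2, q = 0, r = 11.
Plug into h(y) = y^3 - p y^2 - 4 r y + (4 p r - q^2):
  h(y) = y^3 - (2) y^2 - 4*(11) y + (4*(2)*(11) - (0)^2)
       = y^3 + (-2) y^2 + (-44) y + (88).
Simplifying: h(y) = y^3 - 2*y^2 - 44*y + 88.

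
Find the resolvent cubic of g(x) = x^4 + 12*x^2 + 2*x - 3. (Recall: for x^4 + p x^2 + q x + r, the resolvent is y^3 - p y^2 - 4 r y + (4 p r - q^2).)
h(y) = y^3 - 12*y^2 + 12*y - 148

Identify coefficients: p = 12, q = 2, r = -3.
Plug into h(y) = y^3 - p y^2 - 4 r y + (4 p r - q^2):
  h(y) = y^3 - (12) y^2 - 4*(-3) y + (4*(12)*(-3) - (2)^2)
       = y^3 + (-12) y^2 + (12) y + (-148).
Simplifying: h(y) = y^3 - 12*y^2 + 12*y - 148.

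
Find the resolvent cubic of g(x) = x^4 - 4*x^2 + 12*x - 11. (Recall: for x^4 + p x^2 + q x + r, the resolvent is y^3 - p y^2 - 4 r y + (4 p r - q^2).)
h(y) = y^3 + 4*y^2 + 44*y + 32

Identify coefficients: p = -4, q = 12, r = -11.
Plug into h(y) = y^3 - p y^2 - 4 r y + (4 p r - q^2):
  h(y) = y^3 - (-4) y^2 - 4*(-11) y + (4*(-4)*(-11) - (12)^2)
       = y^3 + (4) y^2 + (44) y + (32).
Simplifying: h(y) = y^3 + 4*y^2 + 44*y + 32.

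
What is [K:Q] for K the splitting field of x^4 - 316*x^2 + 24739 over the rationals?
[K:Q] = 4

f factors as (x^2 - 143)(x^2 - 173); the splitting field is K = Q(sqrt(143), sqrt(173)). Since 143, 173, and 24739 are all non-squares in Q, the three subfields Q(sqrt(143)), Q(sqrt(173)), Q(sqrt(24739)) are distinct degree-2 extensions, so [K:Q] = 4 (Klein four Galois group).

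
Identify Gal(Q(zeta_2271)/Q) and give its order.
|Gal(Q(zeta_2271)/Q)| = phi(2271) = 1512; group ≅ (Z/2271Z)^* ≅ Z/2Z × Z/756Z

The n-th cyclotomic polynomial Φ_2271(x) is the minimal polynomial of zeta_2271 over Q and has degree phi(2271) = 1512. So Q(zeta_2271) is a degree-1512 Galois extension with Galois group (Z/2271Z)^*. By CRT, (Z/2271Z)^* ≅ (Z/3Z)^* × (Z/757Z)^*. Each prime-power unit group is (Z/3Z)^* ≅ Z/2Z; (Z/757Z)^* ≅ Z/756Z. Hence Gal(Q(zeta_2271)/Q) ≅ Z/2Z × Z/756Z.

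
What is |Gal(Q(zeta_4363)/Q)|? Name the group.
|Gal(Q(zeta_4363)/Q)| = phi(4363) = 4362; group ≅ (Z/4363Z)^* ≅ Z/4362Z

The n-th cyclotomic polynomial Φ_4363(x) is the minimal polynomial of zeta_4363 over Q and has degree phi(4363) = 4362. So Q(zeta_4363) is a degree-4362 Galois extension with Galois group (Z/4363Z)^*. (Z/4363Z)^* is cyclic since 4363 is an odd prime power (or 4). Hence Gal(Q(zeta_4363)/Q) ≅ Z/4362Z.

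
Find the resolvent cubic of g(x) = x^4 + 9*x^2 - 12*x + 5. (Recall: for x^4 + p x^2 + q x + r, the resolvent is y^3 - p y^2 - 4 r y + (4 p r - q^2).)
h(y) = y^3 - 9*y^2 - 20*y + 36

Identify coefficients: p = 9, q = -12, r = 5.
Plug into h(y) = y^3 - p y^2 - 4 r y + (4 p r - q^2):
  h(y) = y^3 - (9) y^2 - 4*(5) y + (4*(9)*(5) - (-12)^2)
       = y^3 + (-9) y^2 + (-20) y + (36).
Simplifying: h(y) = y^3 - 9*y^2 - 20*y + 36.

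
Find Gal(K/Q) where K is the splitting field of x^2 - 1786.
Gal(K/Q) = Z/2Z (cyclic of order 2)

x^2 - 1786 is irreducible over Q since 1786 is not a rational square. The splitting field Q(sqrt(1786)) has degree 2 over Q, and its unique nontrivial automorphism is sqrt(1786) ↦ -sqrt(1786). Hence Gal(Q(sqrt(1786))/Q) = Z/2Z.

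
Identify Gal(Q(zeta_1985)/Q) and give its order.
|Gal(Q(zeta_1985)/Q)| = phi(1985) = 1584; group ≅ (Z/1985Z)^* ≅ Z/4Z × Z/396Z

The n-th cyclotomic polynomial Φ_1985(x) is the minimal polynomial of zeta_1985 over Q and has degree phi(1985) = 1584. So Q(zeta_1985) is a degree-1584 Galois extension with Galois group (Z/1985Z)^*. By CRT, (Z/1985Z)^* ≅ (Z/5Z)^* × (Z/397Z)^*. Each prime-power unit group is (Z/5Z)^* ≅ Z/4Z; (Z/397Z)^* ≅ Z/396Z. Hence Gal(Q(zeta_1985)/Q) ≅ Z/4Z × Z/396Z.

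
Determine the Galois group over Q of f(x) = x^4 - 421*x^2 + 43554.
Gal(K/Q) = V_4 (Klein four-group, Z/2Z × Z/2Z)

f factors as (x^2 - 238)(x^2 - 183), so the splitting field is K = Q(sqrt(238), sqrt(183)). The elements 238, 183, 43554 are all non-squares in Q, so sqrt(238) and sqrt(183) generate independent quadratic extensions. Thus [K:Q] = 4 and Gal(K/Q) is generated by the two order-2 automorphisms sqrt(238) ↦ -sqrt(238) and sqrt(183) ↦ -sqrt(183), giving V_4.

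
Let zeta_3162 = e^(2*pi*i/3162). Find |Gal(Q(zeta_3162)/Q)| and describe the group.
|Gal(Q(zeta_3162)/Q)| = phi(3162) = 960; group ≅ (Z/3162Z)^* ≅ Z/2Z × Z/16Z × Z/30Z

The n-th cyclotomic polynomial Φ_3162(x) is the minimal polynomial of zeta_3162 over Q and has degree phi(3162) = 960. So Q(zeta_3162) is a degree-960 Galois extension with Galois group (Z/3162Z)^*. By CRT, (Z/3162Z)^* ≅ (Z/2Z)^* × (Z/3Z)^* × (Z/17Z)^* × (Z/31Z)^*. Each prime-power unit group is (Z/2Z)^* ≅ trivial group (order 1); (Z/3Z)^* ≅ Z/2Z; (Z/17Z)^* ≅ Z/16Z; (Z/31Z)^* ≅ Z/30Z. Hence Gal(Q(zeta_3162)/Q) ≅ Z/2Z × Z/16Z × Z/30Z.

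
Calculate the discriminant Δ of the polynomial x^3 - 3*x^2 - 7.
Δ = -2079

For x^3 + a x^2 + b x + c the discriminant is Δ = 18 a b c - 4 a^3 c + a^2 b^2 - 4 b^3 - 27 c^2.
Plug a = -3, b = 0, c = -7:
  18*(-3)*(0)*(-7) - 4*(-3)^3*(-7) + (-3)^2*(0)^2 - 4*(0)^3 - 27*(-7)^2
  = 0 + (-756) + 0 + (0) + (-1323)
  = -2079.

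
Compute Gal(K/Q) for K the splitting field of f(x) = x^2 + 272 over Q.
Gal(K/Q) = Z/2Z (cyclic of order 2)

x^2 + 272 is irreducible over Q since -272 is not a rational square. The splitting field Q(sqrt(-272)) has degree 2 over Q, and its unique nontrivial automorphism is sqrt(-272) ↦ -sqrt(-272). Hence Gal(Q(sqrt(-272))/Q) = Z/2Z.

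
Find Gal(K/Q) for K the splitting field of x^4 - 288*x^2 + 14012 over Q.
Gal(K/Q) = V_4 (Klein four-group, Z/2Z × Z/2Z)

f factors as (x^2 - 62)(x^2 - 226), so the splitting field is K = Q(sqrt(62), sqrt(226)). The elements 62, 226, 14012 are all non-squares in Q, so sqrt(62) and sqrt(226) generate independent quadratic extensions. Thus [K:Q] = 4 and Gal(K/Q) is generated by the two order-2 automorphisms sqrt(62) ↦ -sqrt(62) and sqrt(226) ↦ -sqrt(226), giving V_4.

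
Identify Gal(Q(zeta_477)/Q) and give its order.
|Gal(Q(zeta_477)/Q)| = phi(477) = 312; group ≅ (Z/477Z)^* ≅ Z/6Z × Z/52Z

The n-th cyclotomic polynomial Φ_477(x) is the minimal polynomial of zeta_477 over Q and has degree phi(477) = 312. So Q(zeta_477) is a degree-312 Galois extension with Galois group (Z/477Z)^*. By CRT, (Z/477Z)^* ≅ (Z/9Z)^* × (Z/53Z)^*. Each prime-power unit group is (Z/9Z)^* ≅ Z/6Z; (Z/53Z)^* ≅ Z/52Z. Hence Gal(Q(zeta_477)/Q) ≅ Z/6Z × Z/52Z.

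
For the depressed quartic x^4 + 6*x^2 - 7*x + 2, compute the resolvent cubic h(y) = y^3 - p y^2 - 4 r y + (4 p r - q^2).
h(y) = y^3 - 6*y^2 - 8*y - 1

Identify coefficients: p = 6, q = -7, r = 2.
Plug into h(y) = y^3 - p y^2 - 4 r y + (4 p r - q^2):
  h(y) = y^3 - (6) y^2 - 4*(2) y + (4*(6)*(2) - (-7)^2)
       = y^3 + (-6) y^2 + (-8) y + (-1).
Simplifying: h(y) = y^3 - 6*y^2 - 8*y - 1.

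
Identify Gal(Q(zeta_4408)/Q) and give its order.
|Gal(Q(zeta_4408)/Q)| = phi(4408) = 2016; group ≅ (Z/4408Z)^* ≅ Z/2Z × Z/2Z × Z/18Z × Z/28Z

The n-th cyclotomic polynomial Φ_4408(x) is the minimal polynomial of zeta_4408 over Q and has degree phi(4408) = 2016. So Q(zeta_4408) is a degree-2016 Galois extension with Galois group (Z/4408Z)^*. By CRT, (Z/4408Z)^* ≅ (Z/8Z)^* × (Z/19Z)^* × (Z/29Z)^*. Each prime-power unit group is (Z/8Z)^* ≅ Z/2Z × Z/2Z; (Z/19Z)^* ≅ Z/18Z; (Z/29Z)^* ≅ Z/28Z. Hence Gal(Q(zeta_4408)/Q) ≅ Z/2Z × Z/2Z × Z/18Z × Z/28Z.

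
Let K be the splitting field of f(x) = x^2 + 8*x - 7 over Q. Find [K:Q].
[K:Q] = 2

The discriminant of x^2 + (8)*x + (-7) is b^2 - 4c = 64 - (-28) = 92. Since 92 is not a perfect square in Q, the polynomial is irreducible over Q. Its two roots generate a degree-2 extension, so [K:Q] = 2.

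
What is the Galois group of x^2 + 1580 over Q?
Gal(K/Q) = Z/2Z (cyclic of order 2)

x^2 + 1580 is irreducible over Q since -1580 is not a rational square. The splitting field Q(sqrt(-1580)) has degree 2 over Q, and its unique nontrivial automorphism is sqrt(-1580) ↦ -sqrt(-1580). Hence Gal(Q(sqrt(-1580))/Q) = Z/2Z.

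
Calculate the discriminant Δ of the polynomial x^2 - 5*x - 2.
Δ = 33

For a quadratic a x^2 + b x + c the discriminant is Δ = b^2 - 4ac = (-5)^2 - 4*(1)*(-2) = 25 - (-8) = 33.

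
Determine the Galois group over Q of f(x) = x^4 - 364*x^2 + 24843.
Gal(K/Q) = V_4 (Klein four-group, Z/2Z × Z/2Z)

f factors as (x^2 - 91)(x^2 - 273), so the splitting field is K = Q(sqrt(91), sqrt(273)). The elements 91, 273, 24843 are all non-squares in Q, so sqrt(91) and sqrt(273) generate independent quadratic extensions. Thus [K:Q] = 4 and Gal(K/Q) is generated by the two order-2 automorphisms sqrt(91) ↦ -sqrt(91) and sqrt(273) ↦ -sqrt(273), giving V_4.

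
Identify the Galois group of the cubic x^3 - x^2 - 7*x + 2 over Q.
Gal(K/Q) = S_3 (symmetric group of order 6)

Compute the discriminant of x^3 + (-1)*x^2 + (-7)*x + (2): Δ = 1573. Since Δ is not a rational square, the Galois group is not contained in A_3; it must be the full S_3 (irreducibility of the cubic rules out anything smaller).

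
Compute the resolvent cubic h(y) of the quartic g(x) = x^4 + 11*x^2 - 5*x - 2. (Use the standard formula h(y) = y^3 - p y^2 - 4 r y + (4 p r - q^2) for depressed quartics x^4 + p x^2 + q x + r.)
h(y) = y^3 - 11*y^2 + 8*y - 113

Identify coefficients: p = 11, q = -5, r = -2.
Plug into h(y) = y^3 - p y^2 - 4 r y + (4 p r - q^2):
  h(y) = y^3 - (11) y^2 - 4*(-2) y + (4*(11)*(-2) - (-5)^2)
       = y^3 + (-11) y^2 + (8) y + (-113).
Simplifying: h(y) = y^3 - 11*y^2 + 8*y - 113.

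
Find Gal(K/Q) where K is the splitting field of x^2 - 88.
Gal(K/Q) = Z/2Z (cyclic of order 2)

x^2 - 88 is irreducible over Q since 88 is not a rational square. The splitting field Q(sqrt(88)) has degree 2 over Q, and its unique nontrivial automorphism is sqrt(88) ↦ -sqrt(88). Hence Gal(Q(sqrt(88))/Q) = Z/2Z.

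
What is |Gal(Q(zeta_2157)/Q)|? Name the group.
|Gal(Q(zeta_2157)/Q)| = phi(2157) = 1436; group ≅ (Z/2157Z)^* ≅ Z/2Z × Z/718Z

The n-th cyclotomic polynomial Φ_2157(x) is the minimal polynomial of zeta_2157 over Q and has degree phi(2157) = 1436. So Q(zeta_2157) is a degree-1436 Galois extension with Galois group (Z/2157Z)^*. By CRT, (Z/2157Z)^* ≅ (Z/3Z)^* × (Z/719Z)^*. Each prime-power unit group is (Z/3Z)^* ≅ Z/2Z; (Z/719Z)^* ≅ Z/718Z. Hence Gal(Q(zeta_2157)/Q) ≅ Z/2Z × Z/718Z.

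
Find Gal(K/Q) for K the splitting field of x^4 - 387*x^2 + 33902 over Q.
Gal(K/Q) = V_4 (Klein four-group, Z/2Z × Z/2Z)

f factors as (x^2 - 253)(x^2 - 134), so the splitting field is K = Q(sqrt(253), sqrt(134)). The elements 253, 134, 33902 are all non-squares in Q, so sqrt(253) and sqrt(134) generate independent quadratic extensions. Thus [K:Q] = 4 and Gal(K/Q) is generated by the two order-2 automorphisms sqrt(253) ↦ -sqrt(253) and sqrt(134) ↦ -sqrt(134), giving V_4.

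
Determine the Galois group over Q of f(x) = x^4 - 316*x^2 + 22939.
Gal(K/Q) = V_4 (Klein four-group, Z/2Z × Z/2Z)

f factors as (x^2 - 203)(x^2 - 113), so the splitting field is K = Q(sqrt(203), sqrt(113)). The elements 203, 113, 22939 are all non-squares in Q, so sqrt(203) and sqrt(113) generate independent quadratic extensions. Thus [K:Q] = 4 and Gal(K/Q) is generated by the two order-2 automorphisms sqrt(203) ↦ -sqrt(203) and sqrt(113) ↦ -sqrt(113), giving V_4.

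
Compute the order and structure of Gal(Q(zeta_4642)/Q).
|Gal(Q(zeta_4642)/Q)| = phi(4642) = 2100; group ≅ (Z/4642Z)^* ≅ Z/10Z × Z/210Z

The n-th cyclotomic polynomial Φ_4642(x) is the minimal polynomial of zeta_4642 over Q and has degree phi(4642) = 2100. So Q(zeta_4642) is a degree-2100 Galois extension with Galois group (Z/4642Z)^*. By CRT, (Z/4642Z)^* ≅ (Z/2Z)^* × (Z/11Z)^* × (Z/211Z)^*. Each prime-power unit group is (Z/2Z)^* ≅ trivial group (order 1); (Z/11Z)^* ≅ Z/10Z; (Z/211Z)^* ≅ Z/210Z. Hence Gal(Q(zeta_4642)/Q) ≅ Z/10Z × Z/210Z.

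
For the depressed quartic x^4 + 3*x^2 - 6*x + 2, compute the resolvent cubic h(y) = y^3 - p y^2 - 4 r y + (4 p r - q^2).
h(y) = y^3 - 3*y^2 - 8*y - 12

Identify coefficients: p = 3, q = -6, r = 2.
Plug into h(y) = y^3 - p y^2 - 4 r y + (4 p r - q^2):
  h(y) = y^3 - (3) y^2 - 4*(2) y + (4*(3)*(2) - (-6)^2)
       = y^3 + (-3) y^2 + (-8) y + (-12).
Simplifying: h(y) = y^3 - 3*y^2 - 8*y - 12.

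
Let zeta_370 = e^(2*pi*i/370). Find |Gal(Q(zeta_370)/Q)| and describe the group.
|Gal(Q(zeta_370)/Q)| = phi(370) = 144; group ≅ (Z/370Z)^* ≅ Z/4Z × Z/36Z

The n-th cyclotomic polynomial Φ_370(x) is the minimal polynomial of zeta_370 over Q and has degree phi(370) = 144. So Q(zeta_370) is a degree-144 Galois extension with Galois group (Z/370Z)^*. By CRT, (Z/370Z)^* ≅ (Z/2Z)^* × (Z/5Z)^* × (Z/37Z)^*. Each prime-power unit group is (Z/2Z)^* ≅ trivial group (order 1); (Z/5Z)^* ≅ Z/4Z; (Z/37Z)^* ≅ Z/36Z. Hence Gal(Q(zeta_370)/Q) ≅ Z/4Z × Z/36Z.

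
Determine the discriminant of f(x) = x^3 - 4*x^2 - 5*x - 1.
Δ = 257

For x^3 + a x^2 + b x + c the discriminant is Δ = 18 a b c - 4 a^3 c + a^2 b^2 - 4 b^3 - 27 c^2.
Plug a = -4, b = -5, c = -1:
  18*(-4)*(-5)*(-1) - 4*(-4)^3*(-1) + (-4)^2*(-5)^2 - 4*(-5)^3 - 27*(-1)^2
  = -360 + (-256) + 400 + (500) + (-27)
  = 257.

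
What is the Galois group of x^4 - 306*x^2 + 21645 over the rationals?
Gal(K/Q) = V_4 (Klein four-group, Z/2Z × Z/2Z)

f factors as (x^2 - 195)(x^2 - 111), so the splitting field is K = Q(sqrt(195), sqrt(111)). The elements 195, 111, 21645 are all non-squares in Q, so sqrt(195) and sqrt(111) generate independent quadratic extensions. Thus [K:Q] = 4 and Gal(K/Q) is generated by the two order-2 automorphisms sqrt(195) ↦ -sqrt(195) and sqrt(111) ↦ -sqrt(111), giving V_4.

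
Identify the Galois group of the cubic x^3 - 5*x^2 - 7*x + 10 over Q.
Gal(K/Q) = S_3 (symmetric group of order 6)

Compute the discriminant of x^3 + (-5)*x^2 + (-7)*x + (10): Δ = 11197. Since Δ is not a rational square, the Galois group is not contained in A_3; it must be the full S_3 (irreducibility of the cubic rules out anything smaller).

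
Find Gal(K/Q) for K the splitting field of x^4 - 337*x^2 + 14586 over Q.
Gal(K/Q) = V_4 (Klein four-group, Z/2Z × Z/2Z)

f factors as (x^2 - 286)(x^2 - 51), so the splitting field is K = Q(sqrt(286), sqrt(51)). The elements 286, 51, 14586 are all non-squares in Q, so sqrt(286) and sqrt(51) generate independent quadratic extensions. Thus [K:Q] = 4 and Gal(K/Q) is generated by the two order-2 automorphisms sqrt(286) ↦ -sqrt(286) and sqrt(51) ↦ -sqrt(51), giving V_4.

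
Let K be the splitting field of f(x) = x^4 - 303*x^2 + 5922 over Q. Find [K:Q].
[K:Q] = 4

f factors as (x^2 - 282)(x^2 - 21); the splitting field is K = Q(sqrt(282), sqrt(21)). Since 282, 21, and 5922 are all non-squares in Q, the three subfields Q(sqrt(282)), Q(sqrt(21)), Q(sqrt(5922)) are distinct degree-2 extensions, so [K:Q] = 4 (Klein four Galois group).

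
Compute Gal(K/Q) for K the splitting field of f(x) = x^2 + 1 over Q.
Gal(K/Q) = Z/2Z (cyclic of order 2)

x^2 + 1 is irreducible over Q since -1 is not a rational square. The splitting field Q(sqrt(-1)) has degree 2 over Q, and its unique nontrivial automorphism is sqrt(-1) ↦ -sqrt(-1). Hence Gal(Q(sqrt(-1))/Q) = Z/2Z.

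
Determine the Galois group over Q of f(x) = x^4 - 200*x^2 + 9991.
Gal(K/Q) = V_4 (Klein four-group, Z/2Z × Z/2Z)

f factors as (x^2 - 97)(x^2 - 103), so the splitting field is K = Q(sqrt(97), sqrt(103)). The elements 97, 103, 9991 are all non-squares in Q, so sqrt(97) and sqrt(103) generate independent quadratic extensions. Thus [K:Q] = 4 and Gal(K/Q) is generated by the two order-2 automorphisms sqrt(97) ↦ -sqrt(97) and sqrt(103) ↦ -sqrt(103), giving V_4.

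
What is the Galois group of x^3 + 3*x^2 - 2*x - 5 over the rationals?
Gal(K/Q) = S_3 (symmetric group of order 6)

Compute the discriminant of x^3 + (3)*x^2 + (-2)*x + (-5): Δ = 473. Since Δ is not a rational square, the Galois group is not contained in A_3; it must be the full S_3 (irreducibility of the cubic rules out anything smaller).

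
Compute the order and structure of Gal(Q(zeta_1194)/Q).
|Gal(Q(zeta_1194)/Q)| = phi(1194) = 396; group ≅ (Z/1194Z)^* ≅ Z/2Z × Z/198Z

The n-th cyclotomic polynomial Φ_1194(x) is the minimal polynomial of zeta_1194 over Q and has degree phi(1194) = 396. So Q(zeta_1194) is a degree-396 Galois extension with Galois group (Z/1194Z)^*. By CRT, (Z/1194Z)^* ≅ (Z/2Z)^* × (Z/3Z)^* × (Z/199Z)^*. Each prime-power unit group is (Z/2Z)^* ≅ trivial group (order 1); (Z/3Z)^* ≅ Z/2Z; (Z/199Z)^* ≅ Z/198Z. Hence Gal(Q(zeta_1194)/Q) ≅ Z/2Z × Z/198Z.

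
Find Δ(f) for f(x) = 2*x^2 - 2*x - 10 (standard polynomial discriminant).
Δ = 84

For a quadratic a x^2 + b x + c the discriminant is Δ = b^2 - 4ac = (-2)^2 - 4*(2)*(-10) = 4 - (-80) = 84.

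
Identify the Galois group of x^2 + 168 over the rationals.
Gal(K/Q) = Z/2Z (cyclic of order 2)

x^2 + 168 is irreducible over Q since -168 is not a rational square. The splitting field Q(sqrt(-168)) has degree 2 over Q, and its unique nontrivial automorphism is sqrt(-168) ↦ -sqrt(-168). Hence Gal(Q(sqrt(-168))/Q) = Z/2Z.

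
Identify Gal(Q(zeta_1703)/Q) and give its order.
|Gal(Q(zeta_1703)/Q)| = phi(1703) = 1560; group ≅ (Z/1703Z)^* ≅ Z/12Z × Z/130Z

The n-th cyclotomic polynomial Φ_1703(x) is the minimal polynomial of zeta_1703 over Q and has degree phi(1703) = 1560. So Q(zeta_1703) is a degree-1560 Galois extension with Galois group (Z/1703Z)^*. By CRT, (Z/1703Z)^* ≅ (Z/13Z)^* × (Z/131Z)^*. Each prime-power unit group is (Z/13Z)^* ≅ Z/12Z; (Z/131Z)^* ≅ Z/130Z. Hence Gal(Q(zeta_1703)/Q) ≅ Z/12Z × Z/130Z.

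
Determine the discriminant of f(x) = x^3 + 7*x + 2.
Δ = -1480

For a depressed cubic x^3 + p x + q the discriminant is Δ = -4 p^3 - 27 q^2 = -4*(7)^3 - 27*(2)^2 = -1372 - 108 = -1480.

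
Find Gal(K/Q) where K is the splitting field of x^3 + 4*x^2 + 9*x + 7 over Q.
Gal(K/Q) = S_3 (symmetric group of order 6)

Compute the discriminant of x^3 + (4)*x^2 + (9)*x + (7): Δ = -199. Since Δ is not a rational square, the Galois group is not contained in A_3; it must be the full S_3 (irreducibility of the cubic rules out anything smaller).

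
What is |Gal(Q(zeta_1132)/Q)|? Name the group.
|Gal(Q(zeta_1132)/Q)| = phi(1132) = 564; group ≅ (Z/1132Z)^* ≅ Z/2Z × Z/282Z

The n-th cyclotomic polynomial Φ_1132(x) is the minimal polynomial of zeta_1132 over Q and has degree phi(1132) = 564. So Q(zeta_1132) is a degree-564 Galois extension with Galois group (Z/1132Z)^*. By CRT, (Z/1132Z)^* ≅ (Z/4Z)^* × (Z/283Z)^*. Each prime-power unit group is (Z/4Z)^* ≅ Z/2Z; (Z/283Z)^* ≅ Z/282Z. Hence Gal(Q(zeta_1132)/Q) ≅ Z/2Z × Z/282Z.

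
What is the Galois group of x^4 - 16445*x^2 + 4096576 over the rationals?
Gal(K/Q) = Z/2Z (cyclic of order 2)

f factors as (x^2 - 253)(x^2 - 16192), so the splitting field is K = Q(sqrt(253), sqrt(16192)). The squarefree part of 253 is 253 and the squarefree part of 16192 is also 253, so sqrt(253) and sqrt(16192) are both rational multiples of sqrt(253). Hence Q(sqrt(253)) = Q(sqrt(16192)) = Q(sqrt(253)), and the splitting field collapses to a single degree-2 extension with Galois group Z/2Z.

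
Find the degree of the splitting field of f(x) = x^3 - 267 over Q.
[K:Q] = 6

x^3 - 267 has one real root r = 267^(1/3) and two complex roots r*zeta_3, r*zeta_3^2 where zeta_3 = e^(2*pi*i/3). The splitting field is Q(r, zeta_3). [Q(r):Q] = 3 and [Q(zeta_3):Q] = 2 with gcd = 1, so [Q(r, zeta_3):Q] = 3 * 2 = 6.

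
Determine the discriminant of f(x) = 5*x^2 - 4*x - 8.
Δ = 176

For a quadratic a x^2 + b x + c the discriminant is Δ = b^2 - 4ac = (-4)^2 - 4*(5)*(-8) = 16 - (-160) = 176.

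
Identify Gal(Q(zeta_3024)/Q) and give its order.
|Gal(Q(zeta_3024)/Q)| = phi(3024) = 864; group ≅ (Z/3024Z)^* ≅ Z/2Z × Z/4Z × Z/6Z × Z/18Z

The n-th cyclotomic polynomial Φ_3024(x) is the minimal polynomial of zeta_3024 over Q and has degree phi(3024) = 864. So Q(zeta_3024) is a degree-864 Galois extension with Galois group (Z/3024Z)^*. By CRT, (Z/3024Z)^* ≅ (Z/16Z)^* × (Z/27Z)^* × (Z/7Z)^*. Each prime-power unit group is (Z/16Z)^* ≅ Z/2Z × Z/4Z; (Z/27Z)^* ≅ Z/18Z; (Z/7Z)^* ≅ Z/6Z. Hence Gal(Q(zeta_3024)/Q) ≅ Z/2Z × Z/4Z × Z/6Z × Z/18Z.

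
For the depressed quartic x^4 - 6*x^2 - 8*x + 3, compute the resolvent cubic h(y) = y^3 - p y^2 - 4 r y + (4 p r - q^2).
h(y) = y^3 + 6*y^2 - 12*y - 136

Identify coefficients: p = -6, q = -8, r = 3.
Plug into h(y) = y^3 - p y^2 - 4 r y + (4 p r - q^2):
  h(y) = y^3 - (-6) y^2 - 4*(3) y + (4*(-6)*(3) - (-8)^2)
       = y^3 + (6) y^2 + (-12) y + (-136).
Simplifying: h(y) = y^3 + 6*y^2 - 12*y - 136.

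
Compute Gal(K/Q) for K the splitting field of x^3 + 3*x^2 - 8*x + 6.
Gal(K/Q) = S_3 (symmetric group of order 6)

Compute the discriminant of x^3 + (3)*x^2 + (-8)*x + (6): Δ = -1588. Since Δ is not a rational square, the Galois group is not contained in A_3; it must be the full S_3 (irreducibility of the cubic rules out anything smaller).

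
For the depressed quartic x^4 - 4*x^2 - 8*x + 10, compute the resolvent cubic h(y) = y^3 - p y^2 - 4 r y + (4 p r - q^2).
h(y) = y^3 + 4*y^2 - 40*y - 224

Identify coefficients: p = -4, q = -8, r = 10.
Plug into h(y) = y^3 - p y^2 - 4 r y + (4 p r - q^2):
  h(y) = y^3 - (-4) y^2 - 4*(10) y + (4*(-4)*(10) - (-8)^2)
       = y^3 + (4) y^2 + (-40) y + (-224).
Simplifying: h(y) = y^3 + 4*y^2 - 40*y - 224.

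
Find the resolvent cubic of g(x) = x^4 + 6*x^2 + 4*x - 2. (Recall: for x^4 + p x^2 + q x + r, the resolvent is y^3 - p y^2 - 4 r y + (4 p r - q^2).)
h(y) = y^3 - 6*y^2 + 8*y - 64

Identify coefficients: p = 6, q = 4, r = -2.
Plug into h(y) = y^3 - p y^2 - 4 r y + (4 p r - q^2):
  h(y) = y^3 - (6) y^2 - 4*(-2) y + (4*(6)*(-2) - (4)^2)
       = y^3 + (-6) y^2 + (8) y + (-64).
Simplifying: h(y) = y^3 - 6*y^2 + 8*y - 64.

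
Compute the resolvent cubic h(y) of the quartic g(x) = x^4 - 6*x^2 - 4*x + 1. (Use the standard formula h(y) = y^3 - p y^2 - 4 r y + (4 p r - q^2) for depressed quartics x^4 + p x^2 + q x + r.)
h(y) = y^3 + 6*y^2 - 4*y - 40

Identify coefficients: p = -6, q = -4, r = 1.
Plug into h(y) = y^3 - p y^2 - 4 r y + (4 p r - q^2):
  h(y) = y^3 - (-6) y^2 - 4*(1) y + (4*(-6)*(1) - (-4)^2)
       = y^3 + (6) y^2 + (-4) y + (-40).
Simplifying: h(y) = y^3 + 6*y^2 - 4*y - 40.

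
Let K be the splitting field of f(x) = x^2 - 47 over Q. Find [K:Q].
[K:Q] = 2

The polynomial x^2 - 47 is irreducible over Q since 47 is not a perfect square. Its splitting field is Q(sqrt(47)), which has degree 2 over Q.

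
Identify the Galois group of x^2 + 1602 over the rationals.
Gal(K/Q) = Z/2Z (cyclic of order 2)

x^2 + 1602 is irreducible over Q since -1602 is not a rational square. The splitting field Q(sqrt(-1602)) has degree 2 over Q, and its unique nontrivial automorphism is sqrt(-1602) ↦ -sqrt(-1602). Hence Gal(Q(sqrt(-1602))/Q) = Z/2Z.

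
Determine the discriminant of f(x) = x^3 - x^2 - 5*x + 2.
Δ = 605

For x^3 + a x^2 + b x + c the discriminant is Δ = 18 a b c - 4 a^3 c + a^2 b^2 - 4 b^3 - 27 c^2.
Plug a = -1, b = -5, c = 2:
  18*(-1)*(-5)*(2) - 4*(-1)^3*(2) + (-1)^2*(-5)^2 - 4*(-5)^3 - 27*(2)^2
  = 180 + (8) + 25 + (500) + (-108)
  = 605.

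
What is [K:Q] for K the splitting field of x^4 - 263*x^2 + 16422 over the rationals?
[K:Q] = 4

f factors as (x^2 - 102)(x^2 - 161); the splitting field is K = Q(sqrt(102), sqrt(161)). Since 102, 161, and 16422 are all non-squares in Q, the three subfields Q(sqrt(102)), Q(sqrt(161)), Q(sqrt(16422)) are distinct degree-2 extensions, so [K:Q] = 4 (Klein four Galois group).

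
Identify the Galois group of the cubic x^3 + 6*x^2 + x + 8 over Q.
Gal(K/Q) = S_3 (symmetric group of order 6)

Compute the discriminant of x^3 + (6)*x^2 + (1)*x + (8): Δ = -7744. Since Δ is not a rational square, the Galois group is not contained in A_3; it must be the full S_3 (irreducibility of the cubic rules out anything smaller).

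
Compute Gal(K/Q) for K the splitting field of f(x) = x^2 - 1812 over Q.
Gal(K/Q) = Z/2Z (cyclic of order 2)

x^2 - 1812 is irreducible over Q since 1812 is not a rational square. The splitting field Q(sqrt(1812)) has degree 2 over Q, and its unique nontrivial automorphism is sqrt(1812) ↦ -sqrt(1812). Hence Gal(Q(sqrt(1812))/Q) = Z/2Z.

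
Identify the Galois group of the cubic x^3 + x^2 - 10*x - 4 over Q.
Gal(K/Q) = S_3 (symmetric group of order 6)

Compute the discriminant of x^3 + (1)*x^2 + (-10)*x + (-4): Δ = 4404. Since Δ is not a rational square, the Galois group is not contained in A_3; it must be the full S_3 (irreducibility of the cubic rules out anything smaller).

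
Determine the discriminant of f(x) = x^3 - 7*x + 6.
Δ = 400

For a depressed cubic x^3 + p x + q the discriminant is Δ = -4 p^3 - 27 q^2 = -4*(-7)^3 - 27*(6)^2 = 1372 - 972 = 400.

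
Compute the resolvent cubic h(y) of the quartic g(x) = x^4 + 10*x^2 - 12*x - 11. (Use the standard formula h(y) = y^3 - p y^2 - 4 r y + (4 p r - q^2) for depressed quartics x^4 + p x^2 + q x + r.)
h(y) = y^3 - 10*y^2 + 44*y - 584

Identify coefficients: p = 10, q = -12, r = -11.
Plug into h(y) = y^3 - p y^2 - 4 r y + (4 p r - q^2):
  h(y) = y^3 - (10) y^2 - 4*(-11) y + (4*(10)*(-11) - (-12)^2)
       = y^3 + (-10) y^2 + (44) y + (-584).
Simplifying: h(y) = y^3 - 10*y^2 + 44*y - 584.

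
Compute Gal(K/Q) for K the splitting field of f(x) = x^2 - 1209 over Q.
Gal(K/Q) = Z/2Z (cyclic of order 2)

x^2 - 1209 is irreducible over Q since 1209 is not a rational square. The splitting field Q(sqrt(1209)) has degree 2 over Q, and its unique nontrivial automorphism is sqrt(1209) ↦ -sqrt(1209). Hence Gal(Q(sqrt(1209))/Q) = Z/2Z.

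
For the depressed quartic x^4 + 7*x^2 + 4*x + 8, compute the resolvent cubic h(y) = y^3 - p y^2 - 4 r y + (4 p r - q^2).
h(y) = y^3 - 7*y^2 - 32*y + 208

Identify coefficients: p = 7, q = 4, r = 8.
Plug into h(y) = y^3 - p y^2 - 4 r y + (4 p r - q^2):
  h(y) = y^3 - (7) y^2 - 4*(8) y + (4*(7)*(8) - (4)^2)
       = y^3 + (-7) y^2 + (-32) y + (208).
Simplifying: h(y) = y^3 - 7*y^2 - 32*y + 208.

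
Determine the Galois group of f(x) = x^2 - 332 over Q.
Gal(K/Q) = Z/2Z (cyclic of order 2)

x^2 - 332 is irreducible over Q since 332 is not a rational square. The splitting field Q(sqrt(332)) has degree 2 over Q, and its unique nontrivial automorphism is sqrt(332) ↦ -sqrt(332). Hence Gal(Q(sqrt(332))/Q) = Z/2Z.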